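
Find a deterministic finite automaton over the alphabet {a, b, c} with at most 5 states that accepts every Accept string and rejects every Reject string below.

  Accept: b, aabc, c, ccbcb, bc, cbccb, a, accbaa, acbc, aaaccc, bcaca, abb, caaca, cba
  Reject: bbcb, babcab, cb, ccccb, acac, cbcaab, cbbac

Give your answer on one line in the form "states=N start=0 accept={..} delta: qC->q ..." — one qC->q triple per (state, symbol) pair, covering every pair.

states=4 start=0 accept={0,1} delta: 0a->0 0b->0 0c->1 1a->1 1b->2 1c->3 2a->0 2b->1 2c->1 3a->0 3b->1 3c->0

Grow the machine one transition at a time. Run the examples from 0; the earliest place one falls off (shortest prefix, ties alphabetical) gets sent to the lowest-numbered state that keeps every Accept/Reject pair distinguishable — a pair clashes when both reach the same state with identical unread suffix — and to a fresh state only if none does.
a: 0a undefined. 0a->0: ok.
b: 0b undefined. 0b->0: ok.
c: 0c undefined. 0c->0: no, b/bbcb meet in 0. Open state 1: 0c->1.
ca: 1a undefined. 1a->0: no, b/babcab meet in 0. 1a->1: ok.
cb: 1b undefined. 1b->0: no, b/bbcb meet in 0. 1b->1: no, aabc/bbcb meet in 1. Open state 2: 1b->2.
cc: 1c undefined. 1c->0: no, b/ccccb meet in 0. 1c->1: no, aabc/acac meet in 1. 1c->2: no, cbccb/ccccb meet in 2 with "ccb" left. Open state 3: 1c->3.
cba: 2a undefined. 2a->0: ok.
cbb: 2b undefined. 2b->0: no, aabc/cbbac meet in 1. 2b->1: ok.
cbc: 2c undefined. 2c->0: no, b/cbcaab meet in 0. 2c->1: ok.
ccb: 3b undefined. 3b->0: no, ccbcb/bbcb meet in 2. 3b->1: ok.
ccc: 3c undefined. 3c->0: ok.
bcaca: 3a undefined. 3a->0: ok.
All examples now run through 4 states with every (state, symbol) defined. Accept strings end in {0,1}, Reject strings end in {2,3}; accept={0,1}.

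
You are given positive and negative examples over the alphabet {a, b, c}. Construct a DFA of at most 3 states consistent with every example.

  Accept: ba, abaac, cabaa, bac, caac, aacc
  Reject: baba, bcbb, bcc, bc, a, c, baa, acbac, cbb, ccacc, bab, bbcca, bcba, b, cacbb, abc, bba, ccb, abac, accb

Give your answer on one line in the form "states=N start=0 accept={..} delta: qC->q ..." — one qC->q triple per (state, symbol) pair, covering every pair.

states=3 start=0 accept={2} delta: 0a->1 0b->1 0c->0 1a->2 1b->0 1c->1 2a->0 2b->0 2c->2

Grow the machine one transition at a time. Run the examples from 0; the earliest place one falls off (shortest prefix, ties alphabetical) gets sent to the lowest-numbered state that keeps every Accept/Reject pair distinguishable — a pair clashes when both reach the same state with identical unread suffix — and to a fresh state only if none does.
a: 0a undefined. 0a->0: no, bac/abac meet in 0 with "bac" left. Open state 1: 0a->1.
b: 0b undefined. 0b->0: no, ba/a meet in 1. 0b->1: ok.
c: 0c undefined. 0c->0: ok.
aa: 1a undefined. 1a->0: no, ba/baba meet in 0. 1a->1: no, ba/a meet in 1. Open state 2: 1a->2.
ab: 1b undefined. 1b->0: ok.
ac: 1c undefined. 1c->0: no, ba/bcba meet in 2. 1c->1: ok.
aac: 2c undefined. 2c->0: no, abaac/c meet in 0. 2c->1: no, abaac/bcbb meet in 1. 2c->2: ok.
baa: 2a undefined. 2a->0: ok.
bab: 2b undefined. 2b->0: ok.
All examples now run through 3 states with every (state, symbol) defined. Accept strings end in {2}, Reject strings end in {0,1}; accept={2}.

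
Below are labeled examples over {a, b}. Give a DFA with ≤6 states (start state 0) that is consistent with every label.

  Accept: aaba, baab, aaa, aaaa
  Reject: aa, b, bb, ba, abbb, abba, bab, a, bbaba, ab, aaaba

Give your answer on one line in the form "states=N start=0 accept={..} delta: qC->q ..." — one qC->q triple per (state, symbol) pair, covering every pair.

Fold the examples into a partial DFA from state 0: repeatedly fix the first undefined (state, symbol) met by the shortest-then-alphabetical prefix, trying targets in increasing order and rejecting any under which an Accept and a Reject string meet in one state with the same remainder; add a state when all current targets are rejected. Accepting states are where Accept strings end.
a: 0a undefined. 0a->0: no, aaba/ba meet in 0 with "ba" left. Open state 1: 0a->1.
b: 0b undefined. 0b->0: ok.
aa: 1a undefined. 1a->0: no, aaba/ba meet in 1. 1a->1: no, aaba/bbaba meet in 1 with "ba" left. Open state 2: 1a->2.
ab: 1b undefined. 1b->0: ok.
aaa: 2a undefined. 2a->0: no, aaa/b meet in 0. 2a->1: no, aaa/ba meet in 1. 2a->2: no, aaba/aaaba meet in 2 with "ba" left. Open state 3: 2a->3.
aab: 2b undefined. 2b->0: no, aaba/ba meet in 1. 2b->1: no, aaba/aa meet in 2. 2b->2: no, baab/aa meet in 2. 2b->3: ok.
aaaa: 3a undefined. 3a->0: no, aaba/b meet in 0. 3a->1: no, aaba/ba meet in 1. 3a->2: no, aaba/aa meet in 2. 3a->3: ok.
aaab: 3b undefined. 3b->0: ok.
All examples now run through 4 states with every (state, symbol) defined. Accept strings end in {3}, Reject strings end in {0,1,2}; accept={3}.

states=4 start=0 accept={3} delta: 0a->1 0b->0 1a->2 1b->0 2a->3 2b->3 3a->3 3b->0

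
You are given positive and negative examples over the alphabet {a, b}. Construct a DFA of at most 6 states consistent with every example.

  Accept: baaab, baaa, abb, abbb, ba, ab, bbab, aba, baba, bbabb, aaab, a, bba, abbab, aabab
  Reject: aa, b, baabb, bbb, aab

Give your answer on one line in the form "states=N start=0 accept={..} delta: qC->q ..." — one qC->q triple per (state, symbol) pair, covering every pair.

states=3 start=0 accept={1,2} delta: 0a->1 0b->0 1a->0 1b->2 2a->1 2b->2

Grow the machine one transition at a time. Run the examples from 0; the earliest place one falls off (shortest prefix, ties alphabetical) gets sent to the lowest-numbered state that keeps every Accept/Reject pair distinguishable — a pair clashes when both reach the same state with identical unread suffix — and to a fresh state only if none does.
a: 0a undefined. 0a->0: no, abbb/bbb meet in 0 with "bbb" left. Open state 1: 0a->1.
b: 0b undefined. 0b->0: ok.
aa: 1a undefined. 1a->0: ok.
ab: 1b undefined. 1b->0: no, baaab/aa meet in 0. 1b->1: no, aba/aa meet in 0. Open state 2: 1b->2.
aba: 2a undefined. 2a->0: no, aba/aa meet in 0. 2a->1: ok.
abb: 2b undefined. 2b->0: no, abb/aa meet in 0. 2b->1: no, abbab/aa meet in 0. 2b->2: ok.
All examples now run through 3 states with every (state, symbol) defined. Accept strings end in {1,2}, Reject strings end in {0}; accept={1,2}.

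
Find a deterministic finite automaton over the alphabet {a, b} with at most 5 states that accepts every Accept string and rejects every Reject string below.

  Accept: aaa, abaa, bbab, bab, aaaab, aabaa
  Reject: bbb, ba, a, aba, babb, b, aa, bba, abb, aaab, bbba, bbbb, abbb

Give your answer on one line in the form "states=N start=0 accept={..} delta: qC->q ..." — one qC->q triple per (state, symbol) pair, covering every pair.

states=5 start=0 accept={3} delta: 0a->1 0b->0 1a->2 1b->3 2a->3 2b->1 3a->4 3b->0 4a->3 4b->3

Grow the machine one transition at a time. Run the examples from 0; the earliest place one falls off (shortest prefix, ties alphabetical) gets sent to the lowest-numbered state that keeps every Accept/Reject pair distinguishable — a pair clashes when both reach the same state with identical unread suffix — and to a fresh state only if none does.
a: 0a undefined. 0a->0: no, aaa/a meet in 0. Open state 1: 0a->1.
b: 0b undefined. 0b->0: ok.
aa: 1a undefined. 1a->0: no, aaa/ba meet in 1. 1a->1: no, aaa/ba meet in 1. Open state 2: 1a->2.
ab: 1b undefined. 1b->0: no, abaa/aa meet in 2. 1b->1: no, bbab/ba meet in 1. 1b->2: no, aaa/aba meet in 2 with "a" left. Open state 3: 1b->3.
aaa: 2a undefined. 2a->0: no, aaa/bbb meet in 0. 2a->1: no, aaa/ba meet in 1. 2a->2: no, aaa/aa meet in 2. 2a->3: ok.
aab: 2b undefined. 2b->0: no, aabaa/aa meet in 2. 2b->1: ok.
aba: 3a undefined. 3a->0: no, abaa/ba meet in 1. 3a->1: no, abaa/aa meet in 2. 3a->2: no, aaaab/ba meet in 1. 3a->3: no, aaa/aba meet in 3. Open state 4: 3a->4.
abb: 3b undefined. 3b->0: ok.
abaa: 4a undefined. 4a->0: no, abaa/bbb meet in 0. 4a->1: no, abaa/ba meet in 1. 4a->2: no, abaa/aa meet in 2. 4a->3: ok.
aaaab: 4b undefined. 4b->0: no, aaaab/bbb meet in 0. 4b->1: no, aaaab/ba meet in 1. 4b->2: no, aaaab/aa meet in 2. 4b->3: ok.
All examples now run through 5 states with every (state, symbol) defined. Accept strings end in {3}, Reject strings end in {0,1,2,4}; accept={3}.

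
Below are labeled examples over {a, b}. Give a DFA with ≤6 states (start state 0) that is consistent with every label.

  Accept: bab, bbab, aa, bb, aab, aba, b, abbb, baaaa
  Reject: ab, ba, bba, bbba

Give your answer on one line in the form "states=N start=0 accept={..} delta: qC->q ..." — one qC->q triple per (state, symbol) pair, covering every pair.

State merging on the prefix tree: take the shortest (then alphabetical) example prefix whose next move is undefined and point that move at state 0, else 1, else 2, ...; a target is out if some Accept/Reject pair would then sit in one state with the same input left (inseparable). If every existing state is out, open a new one.
a: 0a undefined. 0a->0: no, aab/ab meet in 0 with "b" left. Open state 1: 0a->1.
b: 0b undefined. 0b->0: no, bab/ab meet in 1 with "b" left. 0b->1: no, aa/ba meet in 1 with "a" left. Open state 2: 0b->2.
aa: 1a undefined. 1a->0: ok.
ab: 1b undefined. 1b->0: no, aa/ab meet in 0. 1b->1: no, abbb/ab meet in 1. 1b->2: no, aab/ab meet in 2. Open state 3: 1b->3.
ba: 2a undefined. 2a->0: no, aa/ba meet in 0. 2a->1: no, bab/ab meet in 3. 2a->2: no, aab/ba meet in 2. 2a->3: ok.
bb: 2b undefined. 2b->0: no, bbab/ab meet in 3. 2b->1: no, aa/bba meet in 0. 2b->2: ok.
aba: 3a undefined. 3a->0: ok.
abb: 3b undefined. 3b->0: ok.
All examples now run through 4 states with every (state, symbol) defined. Accept strings end in {0,2}, Reject strings end in {3}; accept={0,2}.

states=4 start=0 accept={0,2} delta: 0a->1 0b->2 1a->0 1b->3 2a->3 2b->2 3a->0 3b->0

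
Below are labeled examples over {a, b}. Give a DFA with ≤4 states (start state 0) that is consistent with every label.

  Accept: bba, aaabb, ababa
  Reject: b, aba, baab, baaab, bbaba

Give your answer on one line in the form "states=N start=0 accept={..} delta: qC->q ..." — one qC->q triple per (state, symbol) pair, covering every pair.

State merging on the prefix tree: take the shortest (then alphabetical) example prefix whose next move is undefined and point that move at state 0, else 1, else 2, ...; a target is out if some Accept/Reject pair would then sit in one state with the same input left (inseparable). If every existing state is out, open a new one.
a: 0a undefined. 0a->0: ok.
b: 0b undefined. 0b->0: no, bba/b meet in 0. Open state 1: 0b->1.
ba: 1a undefined. 1a->0: no, ababa/aba meet in 0. 1a->1: no, aaabb/baab meet in 1 with "b" left. Open state 2: 1a->2.
bb: 1b undefined. 1b->0: ok.
baa: 2a undefined. 2a->0: ok.
abab: 2b undefined. 2b->0: ok.
All examples now run through 3 states with every (state, symbol) defined. Accept strings end in {0}, Reject strings end in {1,2}; accept={0}.

states=3 start=0 accept={0} delta: 0a->0 0b->1 1a->2 1b->0 2a->0 2b->0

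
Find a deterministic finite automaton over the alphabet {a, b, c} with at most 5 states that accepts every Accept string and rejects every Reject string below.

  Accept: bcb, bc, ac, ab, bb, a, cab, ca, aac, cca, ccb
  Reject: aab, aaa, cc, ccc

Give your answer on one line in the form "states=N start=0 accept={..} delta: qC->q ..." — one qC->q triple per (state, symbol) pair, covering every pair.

Grow the machine one transition at a time. Run the examples from 0; the earliest place one falls off (shortest prefix, ties alphabetical) gets sent to the lowest-numbered state that keeps every Accept/Reject pair distinguishable — a pair clashes when both reach the same state with identical unread suffix — and to a fresh state only if none does.
a: 0a undefined. 0a->0: no, ab/aab meet in 0 with "b" left. Open state 1: 0a->1.
b: 0b undefined. 0b->0: ok.
c: 0c undefined. 0c->0: no, bcb/cc meet in 0. 0c->1: no, ac/cc meet in 1 with "c" left. Open state 2: 0c->2.
aa: 1a undefined. 1a->0: no, bb/aab meet in 0. 1a->1: no, ab/aab meet in 1 with "b" left. 1a->2: no, bcb/aab meet in 2 with "b" left. Open state 3: 1a->3.
ab: 1b undefined. 1b->0: ok.
ac: 1c undefined. 1c->0: ok.
ca: 2a undefined. 2a->0: ok.
cc: 2c undefined. 2c->0: no, bc/ccc meet in 2. 2c->1: no, ac/ccc meet in 0. 2c->2: no, bc/cc meet in 2. 2c->3: no, aac/ccc meet in 3 with "c" left. Open state 4: 2c->4.
aaa: 3a undefined. 3a->0: no, ac/aaa meet in 0. 3a->1: no, a/aaa meet in 1. 3a->2: no, bc/aaa meet in 2. 3a->3: ok.
aab: 3b undefined. 3b->0: no, ac/aab meet in 0. 3b->1: no, a/aab meet in 1. 3b->2: no, bc/aab meet in 2. 3b->3: ok.
aac: 3c undefined. 3c->0: ok.
bcb: 2b undefined. 2b->0: ok.
cca: 4a undefined. 4a->0: ok.
ccb: 4b undefined. 4b->0: ok.
ccc: 4c undefined. 4c->0: no, bcb/ccc meet in 0. 4c->1: no, a/ccc meet in 1. 4c->2: no, bc/ccc meet in 2. 4c->3: ok.
All examples now run through 5 states with every (state, symbol) defined. Accept strings end in {0,1,2}, Reject strings end in {3,4}; accept={0,1,2}.

states=5 start=0 accept={0,1,2} delta: 0a->1 0b->0 0c->2 1a->3 1b->0 1c->0 2a->0 2b->0 2c->4 3a->3 3b->3 3c->0 4a->0 4b->0 4c->3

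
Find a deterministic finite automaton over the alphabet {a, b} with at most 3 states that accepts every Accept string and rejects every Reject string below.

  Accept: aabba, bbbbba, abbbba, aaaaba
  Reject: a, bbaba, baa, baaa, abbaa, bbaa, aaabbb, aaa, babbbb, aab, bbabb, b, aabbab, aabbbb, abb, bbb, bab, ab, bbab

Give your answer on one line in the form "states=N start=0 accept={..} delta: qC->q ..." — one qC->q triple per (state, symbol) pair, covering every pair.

State merging on the prefix tree: take the shortest (then alphabetical) example prefix whose next move is undefined and point that move at state 0, else 1, else 2, ...; a target is out if some Accept/Reject pair would then sit in one state with the same input left (inseparable). If every existing state is out, open a new one.
a: 0a undefined. 0a->0: ok.
b: 0b undefined. 0b->0: no, aabba/a meet in 0. Open state 1: 0b->1.
ba: 1a undefined. 1a->0: no, aaaaba/a meet in 0. 1a->1: no, aaaaba/baa meet in 1. Open state 2: 1a->2.
bb: 1b undefined. 1b->0: no, aabba/a meet in 0. 1b->1: ok.
baa: 2a undefined. 2a->0: ok.
bab: 2b undefined. 2b->0: ok.
All examples now run through 3 states with every (state, symbol) defined. Accept strings end in {2}, Reject strings end in {0,1}; accept={2}.

states=3 start=0 accept={2} delta: 0a->0 0b->1 1a->2 1b->1 2a->0 2b->0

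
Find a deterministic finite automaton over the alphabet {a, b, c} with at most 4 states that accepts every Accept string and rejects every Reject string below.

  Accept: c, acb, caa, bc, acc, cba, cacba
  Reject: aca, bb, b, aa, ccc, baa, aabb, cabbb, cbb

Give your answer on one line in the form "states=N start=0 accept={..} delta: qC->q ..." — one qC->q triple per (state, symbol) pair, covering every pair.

states=4 start=0 accept={1,3} delta: 0a->0 0b->0 0c->1 1a->2 1b->3 1c->3 2a->1 2b->0 2c->1 3a->1 3b->0 3c->0

Fold the examples into a partial DFA from state 0: repeatedly fix the first undefined (state, symbol) met by the shortest-then-alphabetical prefix, trying targets in increasing order and rejecting any under which an Accept and a Reject string meet in one state with the same remainder; add a state when all current targets are rejected. Accepting states are where Accept strings end.
a: 0a undefined. 0a->0: ok.
b: 0b undefined. 0b->0: ok.
c: 0c undefined. 0c->0: no, c/aca meet in 0. Open state 1: 0c->1.
ca: 1a undefined. 1a->0: no, caa/aca meet in 0. 1a->1: no, c/aca meet in 1. Open state 2: 1a->2.
cb: 1b undefined. 1b->0: no, acb/bb meet in 0. 1b->1: no, c/cbb meet in 1. 1b->2: no, acb/aca meet in 2. Open state 3: 1b->3.
cc: 1c undefined. 1c->0: no, c/ccc meet in 1. 1c->1: no, c/ccc meet in 1. 1c->2: no, acc/aca meet in 2. 1c->3: ok.
caa: 2a undefined. 2a->0: no, caa/bb meet in 0. 2a->1: ok.
cab: 2b undefined. 2b->0: ok.
cac: 2c undefined. 2c->0: no, cacba/bb meet in 0. 2c->1: ok.
cba: 3a undefined. 3a->0: no, cba/bb meet in 0. 3a->1: ok.
cbb: 3b undefined. 3b->0: ok.
ccc: 3c undefined. 3c->0: ok.
All examples now run through 4 states with every (state, symbol) defined. Accept strings end in {1,3}, Reject strings end in {0,2}; accept={1,3}.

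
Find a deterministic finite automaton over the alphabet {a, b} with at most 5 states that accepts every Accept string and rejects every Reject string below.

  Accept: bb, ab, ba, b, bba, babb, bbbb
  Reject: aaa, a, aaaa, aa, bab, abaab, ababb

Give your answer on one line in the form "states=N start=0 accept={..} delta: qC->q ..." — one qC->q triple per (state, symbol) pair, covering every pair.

states=5 start=0 accept={2,3} delta: 0a->1 0b->2 1a->0 1b->3 2a->3 2b->2 3a->4 3b->0 4a->3 4b->3

Fold the examples into a partial DFA from state 0: repeatedly fix the first undefined (state, symbol) met by the shortest-then-alphabetical prefix, trying targets in increasing order and rejecting any under which an Accept and a Reject string meet in one state with the same remainder; add a state when all current targets are rejected. Accepting states are where Accept strings end.
a: 0a undefined. 0a->0: no, babb/ababb meet in 0 with "babb" left. Open state 1: 0a->1.
b: 0b undefined. 0b->0: no, ab/bab meet in 1 with "b" left. 0b->1: no, ba/aa meet in 1 with "a" left. Open state 2: 0b->2.
aa: 1a undefined. 1a->0: ok.
ab: 1b undefined. 1b->0: no, ab/aaaa meet in 0. 1b->1: no, bb/ababb meet in 2 with "b" left. 1b->2: no, babb/ababb meet in 2 with "abb" left. Open state 3: 1b->3.
ba: 2a undefined. 2a->0: no, ba/aaaa meet in 0. 2a->1: no, ab/bab meet in 3. 2a->2: no, bb/bab meet in 2 with "b" left. 2a->3: ok.
bb: 2b undefined. 2b->0: no, bb/aaaa meet in 0. 2b->1: no, bb/aaa meet in 1. 2b->2: ok.
aba: 3a undefined. 3a->0: no, bb/ababb meet in 2. 3a->1: no, bb/abaab meet in 2. 3a->2: no, bb/ababb meet in 2. 3a->3: no, babb/ababb meet in 3 with "bb" left. Open state 4: 3a->4.
bab: 3b undefined. 3b->0: ok.
abaa: 4a undefined. 4a->0: no, bb/abaab meet in 2. 4a->1: no, ab/abaab meet in 3. 4a->2: no, bb/abaab meet in 2. 4a->3: ok.
abab: 4b undefined. 4b->0: no, bb/ababb meet in 2. 4b->1: no, ab/ababb meet in 3. 4b->2: no, bb/ababb meet in 2. 4b->3: ok.
All examples now run through 5 states with every (state, symbol) defined. Accept strings end in {2,3}, Reject strings end in {0,1}; accept={2,3}.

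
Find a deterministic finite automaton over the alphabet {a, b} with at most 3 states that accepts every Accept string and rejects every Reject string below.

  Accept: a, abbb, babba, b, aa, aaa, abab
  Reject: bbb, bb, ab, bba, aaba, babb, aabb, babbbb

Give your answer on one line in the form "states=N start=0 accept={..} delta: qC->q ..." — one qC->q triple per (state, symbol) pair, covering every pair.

Fold the examples into a partial DFA from state 0: repeatedly fix the first undefined (state, symbol) met by the shortest-then-alphabetical prefix, trying targets in increasing order and rejecting any under which an Accept and a Reject string meet in one state with the same remainder; add a state when all current targets are rejected. Accepting states are where Accept strings end.
a: 0a undefined. 0a->0: no, abbb/bbb meet in 0 with "bbb" left. Open state 1: 0a->1.
b: 0b undefined. 0b->0: no, a/bba meet in 1. 0b->1: ok.
aa: 1a undefined. 1a->0: no, abbb/babbbb meet in 1 with "bbb" left. 1a->1: ok.
ab: 1b undefined. 1b->0: no, a/bbb meet in 1. 1b->1: no, a/bbb meet in 1. Open state 2: 1b->2.
aba: 2a undefined. 2a->0: ok.
abb: 2b undefined. 2b->0: ok.
All examples now run through 3 states with every (state, symbol) defined. Accept strings end in {1}, Reject strings end in {0,2}; accept={1}.

states=3 start=0 accept={1} delta: 0a->1 0b->1 1a->1 1b->2 2a->0 2b->0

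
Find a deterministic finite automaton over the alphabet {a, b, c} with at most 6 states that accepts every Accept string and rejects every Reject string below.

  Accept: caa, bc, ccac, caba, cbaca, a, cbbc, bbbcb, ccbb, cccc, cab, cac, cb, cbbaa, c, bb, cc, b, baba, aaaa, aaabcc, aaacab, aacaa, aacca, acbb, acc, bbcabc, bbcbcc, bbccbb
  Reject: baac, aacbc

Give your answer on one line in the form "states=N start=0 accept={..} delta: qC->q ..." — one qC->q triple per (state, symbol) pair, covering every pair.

Fold the examples into a partial DFA from state 0: repeatedly fix the first undefined (state, symbol) met by the shortest-then-alphabetical prefix, trying targets in increasing order and rejecting any under which an Accept and a Reject string meet in one state with the same remainder; add a state when all current targets are rejected. Accepting states are where Accept strings end.
a: 0a undefined. 0a->0: ok.
b: 0b undefined. 0b->0: no, bc/baac meet in 0 with "c" left. Open state 1: 0b->1.
c: 0c undefined. 0c->0: no, bc/aacbc meet in 1 with "c" left. 0c->1: ok.
ba: 1a undefined. 1a->0: no, cab/baac meet in 1. 1a->1: no, bc/baac meet in 1 with "c" left. Open state 2: 1a->2.
bb: 1b undefined. 1b->0: no, c/aacbc meet in 1. 1b->1: no, bc/aacbc meet in 1 with "c" left. 1b->2: no, cac/aacbc meet in 2 with "c" left. Open state 3: 1b->3.
bc: 1c undefined. 1c->0: ok.
baa: 2a undefined. 2a->0: no, ccac/baac meet in 1. 2a->1: no, bc/baac meet in 0. 2a->2: no, cac/baac meet in 2 with "c" left. 2a->3: ok.
bab: 2b undefined. 2b->0: ok.
bbb: 3b undefined. 3b->0: ok.
bbc: 3c undefined. 3c->0: no, bc/baac meet in 0. 3c->1: no, ccac/baac meet in 1. 3c->2: ok.
cac: 2c undefined. 2c->0: ok.
cba: 3a undefined. 3a->0: no, cbaca/baac meet in 2. 3a->1: ok.
All examples now run through 4 states with every (state, symbol) defined. Accept strings end in {0,1,3}, Reject strings end in {2}; accept={0,1,3}.

states=4 start=0 accept={0,1,3} delta: 0a->0 0b->1 0c->1 1a->2 1b->3 1c->0 2a->3 2b->0 2c->0 3a->1 3b->0 3c->2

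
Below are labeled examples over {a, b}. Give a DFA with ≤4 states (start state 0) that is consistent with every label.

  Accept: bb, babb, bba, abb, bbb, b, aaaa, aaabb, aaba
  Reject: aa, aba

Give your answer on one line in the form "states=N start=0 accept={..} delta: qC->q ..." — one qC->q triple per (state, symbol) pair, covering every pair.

states=3 start=0 accept={0,1} delta: 0a->1 0b->0 1a->2 1b->1 2a->0 2b->0

Fold the examples into a partial DFA from state 0: repeatedly fix the first undefined (state, symbol) met by the shortest-then-alphabetical prefix, trying targets in increasing order and rejecting any under which an Accept and a Reject string meet in one state with the same remainder; add a state when all current targets are rejected. Accepting states are where Accept strings end.
a: 0a undefined. 0a->0: no, aaaa/aa meet in 0. Open state 1: 0a->1.
b: 0b undefined. 0b->0: ok.
aa: 1a undefined. 1a->0: no, bb/aa meet in 0. 1a->1: no, bba/aa meet in 1. Open state 2: 1a->2.
ab: 1b undefined. 1b->0: no, bba/aba meet in 1. 1b->1: ok.
aaa: 2a undefined. 2a->0: ok.
aab: 2b undefined. 2b->0: ok.
All examples now run through 3 states with every (state, symbol) defined. Accept strings end in {0,1}, Reject strings end in {2}; accept={0,1}.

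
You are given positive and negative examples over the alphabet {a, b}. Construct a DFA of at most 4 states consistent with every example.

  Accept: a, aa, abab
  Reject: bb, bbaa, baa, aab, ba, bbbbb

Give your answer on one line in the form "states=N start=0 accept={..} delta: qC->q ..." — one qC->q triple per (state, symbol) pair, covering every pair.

State merging on the prefix tree: take the shortest (then alphabetical) example prefix whose next move is undefined and point that move at state 0, else 1, else 2, ...; a target is out if some Accept/Reject pair would then sit in one state with the same input left (inseparable). If every existing state is out, open a new one.
a: 0a undefined. 0a->0: ok.
b: 0b undefined. 0b->0: no, a/bb meet in 0. Open state 1: 0b->1.
ba: 1a undefined. 1a->0: no, a/baa meet in 0. 1a->1: no, abab/bb meet in 1 with "b" left. Open state 2: 1a->2.
bb: 1b undefined. 1b->0: no, a/bb meet in 0. 1b->1: ok.
baa: 2a undefined. 2a->0: no, a/bbaa meet in 0. 2a->1: ok.
abab: 2b undefined. 2b->0: ok.
All examples now run through 3 states with every (state, symbol) defined. Accept strings end in {0}, Reject strings end in {1,2}; accept={0}.

states=3 start=0 accept={0} delta: 0a->0 0b->1 1a->2 1b->1 2a->1 2b->0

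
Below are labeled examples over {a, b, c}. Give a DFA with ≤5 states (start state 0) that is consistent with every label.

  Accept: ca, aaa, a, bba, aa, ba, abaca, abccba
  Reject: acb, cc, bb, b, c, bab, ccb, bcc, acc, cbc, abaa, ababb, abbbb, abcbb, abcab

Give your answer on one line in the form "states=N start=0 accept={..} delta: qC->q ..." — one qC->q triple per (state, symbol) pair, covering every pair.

Fold the examples into a partial DFA from state 0: repeatedly fix the first undefined (state, symbol) met by the shortest-then-alphabetical prefix, trying targets in increasing order and rejecting any under which an Accept and a Reject string meet in one state with the same remainder; add a state when all current targets are rejected. Accepting states are where Accept strings end.
a: 0a undefined. 0a->0: ok.
b: 0b undefined. 0b->0: no, aaa/bb meet in 0. Open state 1: 0b->1.
c: 0c undefined. 0c->0: no, ca/cc meet in 0. 0c->1: ok.
ba: 1a undefined. 1a->0: no, ca/abaa meet in 0. 1a->1: no, ca/b meet in 1. Open state 2: 1a->2.
bb: 1b undefined. 1b->0: no, aaa/acb meet in 0. 1b->1: ok.
bc: 1c undefined. 1c->0: no, aaa/cc meet in 0. 1c->1: ok.
bab: 2b undefined. 2b->0: no, aaa/bab meet in 0. 2b->1: ok.
abaa: 2a undefined. 2a->0: no, aaa/abaa meet in 0. 2a->1: ok.
abac: 2c undefined. 2c->0: ok.
All examples now run through 3 states with every (state, symbol) defined. Accept strings end in {0,2}, Reject strings end in {1}; accept={0,2}.

states=3 start=0 accept={0,2} delta: 0a->0 0b->1 0c->1 1a->2 1b->1 1c->1 2a->1 2b->1 2c->0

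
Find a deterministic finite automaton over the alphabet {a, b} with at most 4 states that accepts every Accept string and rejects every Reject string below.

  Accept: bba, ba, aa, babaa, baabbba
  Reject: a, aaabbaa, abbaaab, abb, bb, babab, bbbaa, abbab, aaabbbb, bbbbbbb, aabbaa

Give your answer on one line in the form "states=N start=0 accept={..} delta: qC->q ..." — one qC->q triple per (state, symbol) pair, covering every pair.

states=3 start=0 accept={2} delta: 0a->1 0b->1 1a->2 1b->1 2a->0 2b->0

Fold the examples into a partial DFA from state 0: repeatedly fix the first undefined (state, symbol) met by the shortest-then-alphabetical prefix, trying targets in increasing order and rejecting any under which an Accept and a Reject string meet in one state with the same remainder; add a state when all current targets are rejected. Accepting states are where Accept strings end.
a: 0a undefined. 0a->0: no, aa/a meet in 0. Open state 1: 0a->1.
b: 0b undefined. 0b->0: no, bba/a meet in 1. 0b->1: ok.
aa: 1a undefined. 1a->0: no, babaa/a meet in 1. 1a->1: no, ba/a meet in 1. Open state 2: 1a->2.
ab: 1b undefined. 1b->0: no, bba/a meet in 1. 1b->1: ok.
aaa: 2a undefined. 2a->0: ok.
aab: 2b undefined. 2b->0: ok.
All examples now run through 3 states with every (state, symbol) defined. Accept strings end in {2}, Reject strings end in {0,1}; accept={2}.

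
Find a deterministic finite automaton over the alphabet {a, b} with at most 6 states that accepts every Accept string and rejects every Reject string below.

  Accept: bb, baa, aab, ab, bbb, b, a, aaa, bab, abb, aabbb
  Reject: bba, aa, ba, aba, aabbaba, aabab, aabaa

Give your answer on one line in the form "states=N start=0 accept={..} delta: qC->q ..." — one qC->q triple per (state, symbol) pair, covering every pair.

states=5 start=0 accept={0,1,3} delta: 0a->1 0b->1 1a->2 1b->1 2a->0 2b->3 3a->4 3b->0 4a->2 4b->2

Fold the examples into a partial DFA from state 0: repeatedly fix the first undefined (state, symbol) met by the shortest-then-alphabetical prefix, trying targets in increasing order and rejecting any under which an Accept and a Reject string meet in one state with the same remainder; add a state when all current targets are rejected. Accepting states are where Accept strings end.
a: 0a undefined. 0a->0: no, baa/aabaa meet in 0 with "baa" left. Open state 1: 0a->1.
b: 0b undefined. 0b->0: no, baa/aa meet in 1 with "a" left. 0b->1: ok.
aa: 1a undefined. 1a->0: no, baa/aabab meet in 1. 1a->1: no, baa/aa meet in 1. Open state 2: 1a->2.
ab: 1b undefined. 1b->0: no, bbb/bba meet in 1. 1b->1: ok.
aaa: 2a undefined. 2a->0: ok.
aab: 2b undefined. 2b->0: no, bb/aabbaba meet in 1. 2b->1: no, bb/aabab meet in 1. 2b->2: no, bb/aabab meet in 1. Open state 3: 2b->3.
aaba: 3a undefined. 3a->0: no, bb/aabab meet in 1. 3a->1: no, bb/aabab meet in 1. 3a->2: no, baa/aabaa meet in 0. 3a->3: no, aab/aabaa meet in 3. Open state 4: 3a->4.
aabb: 3b undefined. 3b->0: ok.
aabaa: 4a undefined. 4a->0: no, baa/aabaa meet in 0. 4a->1: no, bb/aabaa meet in 1. 4a->2: ok.
aabab: 4b undefined. 4b->0: no, baa/aabab meet in 0. 4b->1: no, bb/aabab meet in 1. 4b->2: ok.
All examples now run through 5 states with every (state, symbol) defined. Accept strings end in {0,1,3}, Reject strings end in {2}; accept={0,1,3}.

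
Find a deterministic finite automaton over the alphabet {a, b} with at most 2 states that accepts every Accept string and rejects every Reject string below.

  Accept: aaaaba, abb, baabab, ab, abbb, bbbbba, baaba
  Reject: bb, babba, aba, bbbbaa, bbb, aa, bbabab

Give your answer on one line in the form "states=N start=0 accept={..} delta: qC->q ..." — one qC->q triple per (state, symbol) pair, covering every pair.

states=2 start=0 accept={1} delta: 0a->1 0b->0 1a->0 1b->1

Fold the examples into a partial DFA from state 0: repeatedly fix the first undefined (state, symbol) met by the shortest-then-alphabetical prefix, trying targets in increasing order and rejecting any under which an Accept and a Reject string meet in one state with the same remainder; add a state when all current targets are rejected. Accepting states are where Accept strings end.
a: 0a undefined. 0a->0: no, aaaaba/aba meet in 0 with "ba" left. Open state 1: 0a->1.
b: 0b undefined. 0b->0: ok.
aa: 1a undefined. 1a->0: ok.
ab: 1b undefined. 1b->0: no, aaaaba/babba meet in 1. 1b->1: ok.
All examples now run through 2 states with every (state, symbol) defined. Accept strings end in {1}, Reject strings end in {0}; accept={1}.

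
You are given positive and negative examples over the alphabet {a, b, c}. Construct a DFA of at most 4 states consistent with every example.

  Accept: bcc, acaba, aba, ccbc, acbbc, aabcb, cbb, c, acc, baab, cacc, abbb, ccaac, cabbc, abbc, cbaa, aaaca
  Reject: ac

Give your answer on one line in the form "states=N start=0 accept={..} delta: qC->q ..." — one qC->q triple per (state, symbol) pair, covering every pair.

states=3 start=0 accept={0,1} delta: 0a->1 0b->0 0c->0 1a->0 1b->0 1c->2 2a->0 2b->0 2c->0

Fold the examples into a partial DFA from state 0: repeatedly fix the first undefined (state, symbol) met by the shortest-then-alphabetical prefix, trying targets in increasing order and rejecting any under which an Accept and a Reject string meet in one state with the same remainder; add a state when all current targets are rejected. Accepting states are where Accept strings end.
a: 0a undefined. 0a->0: no, c/ac meet in 0 with "c" left. Open state 1: 0a->1.
b: 0b undefined. 0b->0: ok.
c: 0c undefined. 0c->0: ok.
aa: 1a undefined. 1a->0: ok.
ab: 1b undefined. 1b->0: ok.
ac: 1c undefined. 1c->0: no, bcc/ac meet in 0. 1c->1: no, acaba/ac meet in 1. Open state 2: 1c->2.
aca: 2a undefined. 2a->0: ok.
acb: 2b undefined. 2b->0: ok.
acc: 2c undefined. 2c->0: ok.
All examples now run through 3 states with every (state, symbol) defined. Accept strings end in {0,1}, Reject strings end in {2}; accept={0,1}.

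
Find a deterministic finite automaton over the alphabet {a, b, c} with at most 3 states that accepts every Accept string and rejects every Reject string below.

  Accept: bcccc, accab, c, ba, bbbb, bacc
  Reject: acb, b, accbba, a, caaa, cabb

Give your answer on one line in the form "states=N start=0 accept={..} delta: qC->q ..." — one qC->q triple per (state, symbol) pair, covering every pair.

states=3 start=0 accept={2} delta: 0a->0 0b->1 0c->2 1a->2 1b->2 1c->0 2a->1 2b->1 2c->2

Fold the examples into a partial DFA from state 0: repeatedly fix the first undefined (state, symbol) met by the shortest-then-alphabetical prefix, trying targets in increasing order and rejecting any under which an Accept and a Reject string meet in one state with the same remainder; add a state when all current targets are rejected. Accepting states are where Accept strings end.
a: 0a undefined. 0a->0: ok.
b: 0b undefined. 0b->0: no, ba/b meet in 0. Open state 1: 0b->1.
c: 0c undefined. 0c->0: no, accab/acb meet in 1. 0c->1: no, c/b meet in 1. Open state 2: 0c->2.
ba: 1a undefined. 1a->0: no, ba/a meet in 0. 1a->1: no, ba/b meet in 1. 1a->2: ok.
bb: 1b undefined. 1b->0: no, bbbb/a meet in 0. 1b->1: no, bbbb/b meet in 1. 1b->2: ok.
bc: 1c undefined. 1c->0: ok.
ca: 2a undefined. 2a->0: no, c/cabb meet in 2. 2a->1: ok.
acb: 2b undefined. 2b->0: no, bbbb/b meet in 1. 2b->1: ok.
acc: 2c undefined. 2c->0: no, accab/acb meet in 1. 2c->1: no, bcccc/a meet in 0. 2c->2: ok.
All examples now run through 3 states with every (state, symbol) defined. Accept strings end in {2}, Reject strings end in {0,1}; accept={2}.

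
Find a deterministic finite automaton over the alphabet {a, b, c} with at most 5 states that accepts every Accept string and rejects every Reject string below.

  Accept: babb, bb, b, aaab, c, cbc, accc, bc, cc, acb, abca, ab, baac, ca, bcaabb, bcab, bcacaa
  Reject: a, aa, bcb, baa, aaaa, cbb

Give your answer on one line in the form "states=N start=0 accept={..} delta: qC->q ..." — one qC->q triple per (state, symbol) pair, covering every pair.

State merging on the prefix tree: take the shortest (then alphabetical) example prefix whose next move is undefined and point that move at state 0, else 1, else 2, ...; a target is out if some Accept/Reject pair would then sit in one state with the same input left (inseparable). If every existing state is out, open a new one.
a: 0a undefined. 0a->0: ok.
b: 0b undefined. 0b->0: no, babb/a meet in 0. Open state 1: 0b->1.
c: 0c undefined. 0c->0: no, bb/cbb meet in 1 with "b" left. 0c->1: ok.
ba: 1a undefined. 1a->0: no, ca/a meet in 0. 1a->1: no, babb/cbb meet in 1 with "bb" left. Open state 2: 1a->2.
bb: 1b undefined. 1b->0: no, bb/a meet in 0. 1b->1: no, bb/cbb meet in 1. 1b->2: ok.
bc: 1c undefined. 1c->0: no, b/bcb meet in 1. 1c->1: no, bb/bcb meet in 2. 1c->2: no, abca/baa meet in 2 with "a" left. Open state 3: 1c->3.
baa: 2a undefined. 2a->0: ok.
bab: 2b undefined. 2b->0: ok.
bca: 3a undefined. 3a->0: no, abca/a meet in 0. 3a->1: ok.
bcb: 3b undefined. 3b->0: ok.
cbc: 2c undefined. 2c->0: no, cbc/a meet in 0. 2c->1: ok.
accc: 3c undefined. 3c->0: no, accc/a meet in 0. 3c->1: ok.
All examples now run through 4 states with every (state, symbol) defined. Accept strings end in {1,2,3}, Reject strings end in {0}; accept={1,2,3}.

states=4 start=0 accept={1,2,3} delta: 0a->0 0b->1 0c->1 1a->2 1b->2 1c->3 2a->0 2b->0 2c->1 3a->1 3b->0 3c->1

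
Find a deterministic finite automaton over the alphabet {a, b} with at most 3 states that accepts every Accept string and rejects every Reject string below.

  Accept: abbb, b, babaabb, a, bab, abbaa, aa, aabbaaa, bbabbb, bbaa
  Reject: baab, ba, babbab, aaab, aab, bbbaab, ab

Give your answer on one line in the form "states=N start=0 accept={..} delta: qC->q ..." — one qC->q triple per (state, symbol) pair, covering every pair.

Fold the examples into a partial DFA from state 0: repeatedly fix the first undefined (state, symbol) met by the shortest-then-alphabetical prefix, trying targets in increasing order and rejecting any under which an Accept and a Reject string meet in one state with the same remainder; add a state when all current targets are rejected. Accepting states are where Accept strings end.
a: 0a undefined. 0a->0: no, b/aaab meet in 0 with "b" left. Open state 1: 0a->1.
b: 0b undefined. 0b->0: no, a/ba meet in 1. 0b->1: no, bab/aab meet in 1 with "ab" left. Open state 2: 0b->2.
aa: 1a undefined. 1a->0: no, b/aab meet in 2. 1a->1: ok.
ab: 1b undefined. 1b->0: ok.
ba: 2a undefined. 2a->0: ok.
bb: 2b undefined. 2b->0: no, abbb/baab meet in 0. 2b->1: ok.
All examples now run through 3 states with every (state, symbol) defined. Accept strings end in {1,2}, Reject strings end in {0}; accept={1,2}.

states=3 start=0 accept={1,2} delta: 0a->1 0b->2 1a->1 1b->0 2a->0 2b->1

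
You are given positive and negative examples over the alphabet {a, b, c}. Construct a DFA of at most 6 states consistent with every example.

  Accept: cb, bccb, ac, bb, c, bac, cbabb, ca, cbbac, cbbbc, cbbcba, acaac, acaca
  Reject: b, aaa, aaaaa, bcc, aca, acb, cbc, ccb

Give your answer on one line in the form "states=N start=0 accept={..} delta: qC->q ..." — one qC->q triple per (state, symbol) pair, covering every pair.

states=5 start=0 accept={0,2,3} delta: 0a->1 0b->1 0c->2 1a->0 1b->0 1c->3 2a->0 2b->3 2c->0 3a->4 3b->1 3c->1 4a->0 4b->1 4c->1

Fold the examples into a partial DFA from state 0: repeatedly fix the first undefined (state, symbol) met by the shortest-then-alphabetical prefix, trying targets in increasing order and rejecting any under which an Accept and a Reject string meet in one state with the same remainder; add a state when all current targets are rejected. Accepting states are where Accept strings end.
a: 0a undefined. 0a->0: no, cb/acb meet in 0 with "cb" left. Open state 1: 0a->1.
b: 0b undefined. 0b->0: no, bccb/ccb meet in 0 with "ccb" left. 0b->1: ok.
c: 0c undefined. 0c->0: no, cb/b meet in 1. 0c->1: no, c/b meet in 1. Open state 2: 0c->2.
aa: 1a undefined. 1a->0: ok.
ac: 1c undefined. 1c->0: no, c/bcc meet in 2. 1c->1: no, bccb/acb meet in 1 with "b" left. 1c->2: no, cb/acb meet in 2 with "b" left. Open state 3: 1c->3.
bb: 1b undefined. 1b->0: ok.
ca: 2a undefined. 2a->0: ok.
cb: 2b undefined. 2b->0: no, c/cbc meet in 2. 2b->1: no, cb/b meet in 1. 2b->2: no, cbbbc/cbc meet in 2 with "c" left. 2b->3: ok.
cc: 2c undefined. 2c->0: ok.
aca: 3a undefined. 3a->0: no, bb/aca meet in 0. 3a->1: no, cbabb/b meet in 1. 3a->2: no, c/aca meet in 2. 3a->3: no, cb/aca meet in 3. Open state 4: 3a->4.
acb: 3b undefined. 3b->0: no, bb/acb meet in 0. 3b->1: ok.
bcc: 3c undefined. 3c->0: no, bccb/b meet in 1. 3c->1: ok.
acaa: 4a undefined. 4a->0: ok.
acac: 4c undefined. 4c->0: no, acaca/b meet in 1. 4c->1: ok.
cbab: 4b undefined. 4b->0: no, cbabb/b meet in 1. 4b->1: ok.
All examples now run through 5 states with every (state, symbol) defined. Accept strings end in {0,2,3}, Reject strings end in {1,4}; accept={0,2,3}.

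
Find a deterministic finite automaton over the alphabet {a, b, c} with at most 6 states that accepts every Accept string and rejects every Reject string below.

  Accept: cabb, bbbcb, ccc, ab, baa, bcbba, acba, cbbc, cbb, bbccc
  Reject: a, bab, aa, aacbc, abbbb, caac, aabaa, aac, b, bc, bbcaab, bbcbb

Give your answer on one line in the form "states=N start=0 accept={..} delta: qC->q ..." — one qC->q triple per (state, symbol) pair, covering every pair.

State merging on the prefix tree: take the shortest (then alphabetical) example prefix whose next move is undefined and point that move at state 0, else 1, else 2, ...; a target is out if some Accept/Reject pair would then sit in one state with the same input left (inseparable). If every existing state is out, open a new one.
a: 0a undefined. 0a->0: no, ab/b meet in 0 with "b" left. Open state 1: 0a->1.
b: 0b undefined. 0b->0: no, ab/bab meet in 1 with "b" left. 0b->1: ok.
c: 0c undefined. 0c->0: ok.
aa: 1a undefined. 1a->0: no, ccc/aa meet in 0. 1a->1: no, ab/bab meet in 1 with "b" left. Open state 2: 1a->2.
ab: 1b undefined. 1b->0: no, cabb/a meet in 1. 1b->1: no, cabb/a meet in 1. 1b->2: no, cabb/bab meet in 2 with "b" left. Open state 3: 1b->3.
ac: 1c undefined. 1c->0: no, ccc/bc meet in 0. 1c->1: ok.
aab: 2b undefined. 2b->0: no, ccc/bab meet in 0. 2b->1: no, baa/aabaa meet in 2 with "a" left. 2b->2: ok.
aac: 2c undefined. 2c->0: no, ccc/caac meet in 0. 2c->1: no, cbbc/aacbc meet in 3 with "c" left. 2c->2: ok.
abb: 3b undefined. 3b->0: no, bbbcb/a meet in 1. 3b->1: no, cabb/a meet in 1. 3b->2: no, cabb/bab meet in 2. 3b->3: no, cabb/abbbb meet in 3. Open state 4: 3b->4.
baa: 2a undefined. 2a->0: ok.
bbc: 3c undefined. 3c->0: no, ab/bbcbb meet in 3. 3c->1: no, cabb/bbcbb meet in 4. 3c->2: no, ab/bbcaab meet in 3. 3c->3: ok.
abbb: 4b undefined. 4b->0: no, ccc/bbcbb meet in 0. 4b->1: no, ab/abbbb meet in 3. 4b->2: ok.
acba: 3a undefined. 3a->0: no, ab/bbcaab meet in 3. 3a->1: no, acba/a meet in 1. 3a->2: no, acba/bab meet in 2. 3a->3: no, cabb/bbcaab meet in 4. 3a->4: ok.
bbbc: 4c undefined. 4c->0: no, bbbcb/a meet in 1. 4c->1: ok.
bbcaa: 4a undefined. 4a->0: ok.
All examples now run through 5 states with every (state, symbol) defined. Accept strings end in {0,3,4}, Reject strings end in {1,2}; accept={0,3,4}.

states=5 start=0 accept={0,3,4} delta: 0a->1 0b->1 0c->0 1a->2 1b->3 1c->1 2a->0 2b->2 2c->2 3a->4 3b->4 3c->3 4a->0 4b->2 4c->1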